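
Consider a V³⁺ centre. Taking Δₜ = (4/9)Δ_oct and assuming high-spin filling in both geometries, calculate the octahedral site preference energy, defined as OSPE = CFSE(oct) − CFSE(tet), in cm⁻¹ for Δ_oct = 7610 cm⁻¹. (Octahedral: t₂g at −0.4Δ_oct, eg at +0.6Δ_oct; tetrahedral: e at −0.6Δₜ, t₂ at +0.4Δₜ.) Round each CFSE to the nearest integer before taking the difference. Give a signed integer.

V sits in group 5; removing 3 electrons leaves V³⁺ with 5 − 3 = 2 d electrons.
Octahedral high-spin t2g^2 e_g^0: CFSE = -0.8 × 7610 = -6088 cm⁻¹.
In a tetrahedral site the filling is e^2 t2^0: CFSE(tet) = -1.2Δₜ = -1.2 × (4/9)(7610) = -4059 cm⁻¹.
Subtracting, OSPE = -6088 − (-4059) = -2029 cm⁻¹.

-2029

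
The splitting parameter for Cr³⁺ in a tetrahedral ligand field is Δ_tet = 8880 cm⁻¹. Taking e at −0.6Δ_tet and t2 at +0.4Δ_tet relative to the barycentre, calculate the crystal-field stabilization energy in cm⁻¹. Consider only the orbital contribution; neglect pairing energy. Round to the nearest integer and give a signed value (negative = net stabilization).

-7104

Group 6 minus oxidation state +3 gives a d³ configuration for Cr³⁺.
With tetrahedral geometry the complex is necessarily high-spin.
The d³ electrons fill as e^2 t2^1.
CFSE(orbital) = 2×(-0.6Δ_tet) + 1×(0.4Δ_tet) = -0.8Δ_tet; with Δ_tet = 8880 cm⁻¹ that is -7104 cm⁻¹.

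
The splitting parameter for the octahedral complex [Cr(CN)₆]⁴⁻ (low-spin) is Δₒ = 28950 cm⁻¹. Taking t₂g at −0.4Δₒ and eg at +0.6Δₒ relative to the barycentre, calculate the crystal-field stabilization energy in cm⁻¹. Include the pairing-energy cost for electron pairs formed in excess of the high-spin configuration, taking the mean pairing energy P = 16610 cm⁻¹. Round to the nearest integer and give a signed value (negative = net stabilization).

-29710

Each CN⁻ contributes -1; 6 × (-1) = -6. With overall charge -4, Cr is in the +2 oxidation state.
Cr is in group 6, so Cr²⁺ is d⁴ (6 − 2 = 4).
The d⁴ electrons fill as t₂g⁴ eg⁰.
The orbital stabilization is -1.6Δₒ = -1.6 × 28950 = -46320 cm⁻¹.
Pairing penalty: 1 pair vs 0 in the high-spin reference → 1 extra × P = 16610 cm⁻¹.
Net CFSE = -46320 + 16610 = -29710 cm⁻¹.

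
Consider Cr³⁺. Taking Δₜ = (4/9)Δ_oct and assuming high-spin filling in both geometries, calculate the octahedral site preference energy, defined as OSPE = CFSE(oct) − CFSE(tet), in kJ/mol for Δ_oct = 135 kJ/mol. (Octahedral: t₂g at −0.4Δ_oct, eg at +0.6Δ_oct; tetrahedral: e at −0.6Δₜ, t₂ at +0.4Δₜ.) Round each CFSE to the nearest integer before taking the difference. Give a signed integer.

-114

Cr sits in group 6; removing 3 electrons leaves Cr³⁺ with 6 − 3 = 3 d electrons.
Octahedral high-spin t₂g³ eg⁰: CFSE = -1.2 × 135 = -162 kJ/mol.
Tetrahedral: e² t₂¹, CFSE = 2(−0.6) + 1(+0.4) = -0.8Δₜ = -0.8 × (4/9) × 135 = -48 kJ/mol.
OSPE = -162 − (-48) = -114 kJ/mol.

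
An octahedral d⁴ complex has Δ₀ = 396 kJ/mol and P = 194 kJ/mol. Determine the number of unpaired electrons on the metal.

Δ₀ > P, so pairing is preferred: the ground state is low-spin.
Filling d⁴ accordingly: t₂g⁴ eg⁰.
Unpaired electrons: 2.

2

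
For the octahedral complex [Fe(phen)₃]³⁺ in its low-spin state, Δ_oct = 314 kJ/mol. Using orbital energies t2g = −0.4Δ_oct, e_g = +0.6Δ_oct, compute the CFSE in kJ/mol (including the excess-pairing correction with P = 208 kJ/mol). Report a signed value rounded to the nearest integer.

-212

phen is neutral, so the +3 overall charge sits on Fe: oxidation state +3.
Fe³⁺: group 8, so d-count = 8 − 3 = 5.
The d⁵ electrons fill as t2g^5 e_g^0.
Orbital CFSE = 5(-0.4) + 0(0.6) = -2.0Δ_oct = -2.0 × 314 = -628 kJ/mol.
High-spin d⁵ would be t2g^3 e_g^2 with 0 pairs; low-spin has 2, so 2 excess pairs cost +2P = +416 kJ/mol.
Overall CFSE = -628 + 416 = -212 kJ/mol.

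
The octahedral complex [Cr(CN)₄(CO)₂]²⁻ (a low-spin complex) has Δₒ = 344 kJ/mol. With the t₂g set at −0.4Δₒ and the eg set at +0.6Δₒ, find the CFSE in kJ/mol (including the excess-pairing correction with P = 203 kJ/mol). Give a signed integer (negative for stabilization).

-347

Ligand charges: 4×(-1) from CN⁻ and 2×(+0) from CO sum to -4; with overall charge -2, Cr is +2.
Group 6 minus oxidation state +2 gives a d⁴ configuration for Cr²⁺.
Configuration: t₂g⁴ eg⁰.
The orbital stabilization is -1.6Δₒ = -1.6 × 344 = -550 kJ/mol.
Relative to high-spin t₂g³ eg¹ (0 paired), the low-spin configuration has 1 additional pair, contributing +1 × 203 = +203 kJ/mol.
Overall CFSE = -550 + 203 = -347 kJ/mol.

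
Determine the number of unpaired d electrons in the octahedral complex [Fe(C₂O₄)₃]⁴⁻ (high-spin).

4

Each C₂O₄²⁻ contributes -2; 3 × (-2) = -6. With overall charge -4, Fe is in the +2 oxidation state.
Group 8 minus oxidation state +2 gives a d⁶ configuration for Fe²⁺.
Configuration: t₂g⁴ eg², giving 4 unpaired electrons.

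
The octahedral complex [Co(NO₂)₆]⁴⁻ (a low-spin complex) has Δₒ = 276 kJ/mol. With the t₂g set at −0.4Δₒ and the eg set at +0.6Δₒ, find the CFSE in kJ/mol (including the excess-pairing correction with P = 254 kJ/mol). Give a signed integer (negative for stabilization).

Each NO₂⁻ contributes -1; 6 × (-1) = -6. With overall charge -4, Co is in the +2 oxidation state.
Group 9 minus oxidation state +2 gives a d⁷ configuration for Co²⁺.
Electron filling gives t₂g⁶ eg¹.
Orbital CFSE = 6(-0.4) + 1(0.6) = -1.8Δₒ = -1.8 × 276 = -497 kJ/mol.
Relative to high-spin t₂g⁵ eg² (2 paired), the low-spin configuration has 1 additional pair, contributing +1 × 254 = +254 kJ/mol.
Net CFSE = -497 + 254 = -243 kJ/mol.

-243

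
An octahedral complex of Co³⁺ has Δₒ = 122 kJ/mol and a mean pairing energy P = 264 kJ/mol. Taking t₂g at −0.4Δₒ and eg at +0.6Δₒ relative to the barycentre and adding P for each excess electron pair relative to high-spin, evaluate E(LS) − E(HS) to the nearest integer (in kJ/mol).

Co³⁺: group 9, so d-count = 9 − 3 = 6.
High-spin d⁶ fills as t₂g⁴ eg² with CFSE 4(−0.4) + 2(+0.6) = -0.4Δₒ = -49 kJ/mol.
For low-spin the configuration is t₂g⁶ eg⁰: orbital energy -2.4 × 122 = -293 kJ/mol, and 2 additional pairs relative to high-spin add 528 kJ/mol, giving 235 kJ/mol.
E(LS) − E(HS) = 235 − (-49) = 284 kJ/mol.

284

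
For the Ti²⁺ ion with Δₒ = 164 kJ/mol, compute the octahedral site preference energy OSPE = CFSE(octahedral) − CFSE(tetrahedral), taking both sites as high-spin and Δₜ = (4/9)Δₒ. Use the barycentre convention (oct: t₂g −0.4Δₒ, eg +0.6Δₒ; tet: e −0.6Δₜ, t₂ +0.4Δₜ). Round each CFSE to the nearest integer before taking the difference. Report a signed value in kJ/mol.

Group 4 minus oxidation state +2 gives a d² configuration for Ti²⁺.
Octahedral (high-spin): t₂g² eg⁰, CFSE = 2(−0.4) + 0(+0.6) = -0.8Δₒ = -0.8 × 164 = -131 kJ/mol.
In a tetrahedral site the filling is e² t₂⁰: CFSE(tet) = -1.2Δₜ = -1.2 × (4/9)(164) = -87 kJ/mol.
OSPE = CFSE(oct) − CFSE(tet) = -131 − (-87) = -44 kJ/mol.

-44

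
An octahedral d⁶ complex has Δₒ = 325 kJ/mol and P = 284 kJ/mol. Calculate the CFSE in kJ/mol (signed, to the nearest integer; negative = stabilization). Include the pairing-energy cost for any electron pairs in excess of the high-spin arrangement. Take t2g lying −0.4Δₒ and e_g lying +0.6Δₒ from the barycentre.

Δₒ > P, so pairing is preferred: the ground state is low-spin.
Filling d⁶ accordingly: t2g^6 e_g^0.
Orbital CFSE = -2.4Δₒ = -2.4 × 325 = -780 kJ/mol.
Excess pairs vs high-spin: 3 − 1 = 2; pairing cost = +568 kJ/mol.
Net CFSE = -780 + 568 = -212 kJ/mol.

-212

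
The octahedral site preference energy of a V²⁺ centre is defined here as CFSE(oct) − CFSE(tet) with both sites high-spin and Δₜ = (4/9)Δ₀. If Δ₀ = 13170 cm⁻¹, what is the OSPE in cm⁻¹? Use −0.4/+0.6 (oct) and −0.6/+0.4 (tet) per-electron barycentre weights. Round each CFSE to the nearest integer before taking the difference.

-11121

V is in group 5, so V²⁺ is d³ (5 − 2 = 3).
Octahedral high-spin t₂g³ eg⁰: CFSE = -1.2 × 13170 = -15804 cm⁻¹.
Tetrahedral: e² t₂¹, CFSE = 2(−0.6) + 1(+0.4) = -0.8Δₜ = -0.8 × (4/9) × 13170 = -4683 cm⁻¹.
OSPE = -15804 − (-4683) = -11121 cm⁻¹.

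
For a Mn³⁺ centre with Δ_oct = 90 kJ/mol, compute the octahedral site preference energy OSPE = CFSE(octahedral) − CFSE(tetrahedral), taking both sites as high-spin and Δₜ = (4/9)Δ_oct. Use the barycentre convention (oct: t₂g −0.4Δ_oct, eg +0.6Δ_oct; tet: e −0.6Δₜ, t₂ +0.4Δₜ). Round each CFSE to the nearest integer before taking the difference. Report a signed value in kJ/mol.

-38

Mn sits in group 7; removing 3 electrons leaves Mn³⁺ with 7 − 3 = 4 d electrons.
Octahedral high-spin t2g^3 e_g^1: CFSE = -0.6 × 90 = -54 kJ/mol.
Tetrahedral e^2 t2^2 gives -0.4Δₜ = -0.4 × (4/9) × 90 = -16 kJ/mol.
OSPE = -54 − (-16) = -38 kJ/mol.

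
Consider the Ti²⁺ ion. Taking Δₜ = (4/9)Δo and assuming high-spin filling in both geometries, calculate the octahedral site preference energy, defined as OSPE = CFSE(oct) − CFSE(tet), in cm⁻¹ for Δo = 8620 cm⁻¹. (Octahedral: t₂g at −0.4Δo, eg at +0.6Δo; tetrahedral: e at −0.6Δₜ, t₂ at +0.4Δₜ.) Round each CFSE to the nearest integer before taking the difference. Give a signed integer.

Ti is in group 4, so Ti²⁺ is d² (4 − 2 = 2).
Octahedral (high-spin): t2g^2 e_g^0, CFSE = 2(−0.4) + 0(+0.6) = -0.8Δo = -0.8 × 8620 = -6896 cm⁻¹.
Tetrahedral: e^2 t2^0, CFSE = 2(−0.6) + 0(+0.4) = -1.2Δₜ = -1.2 × (4/9) × 8620 = -4597 cm⁻¹.
OSPE = -6896 − (-4597) = -2299 cm⁻¹.

-2299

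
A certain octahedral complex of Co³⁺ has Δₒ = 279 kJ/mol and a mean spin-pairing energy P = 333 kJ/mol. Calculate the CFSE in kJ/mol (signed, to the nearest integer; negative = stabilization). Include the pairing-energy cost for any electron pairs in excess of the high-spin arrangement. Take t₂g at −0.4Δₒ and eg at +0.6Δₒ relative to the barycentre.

-112

Co³⁺: group 9, so d-count = 9 − 3 = 6.
With Δₒ < P the complex is high-spin.
Configuration: t₂g⁴ eg².
Orbital CFSE = -0.4Δₒ = -0.4 × 279 = -112 kJ/mol.
High-spin has no excess pairs, so no pairing correction applies.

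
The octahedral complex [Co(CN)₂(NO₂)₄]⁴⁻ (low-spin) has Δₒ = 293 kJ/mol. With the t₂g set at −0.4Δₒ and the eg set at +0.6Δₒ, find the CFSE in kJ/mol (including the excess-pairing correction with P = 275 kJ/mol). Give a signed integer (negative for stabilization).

-252

Ligand charges: 2×(-1) from CN⁻ and 4×(-1) from NO₂⁻ sum to -6; with overall charge -4, Co is +2.
Group 9 minus oxidation state +2 gives a d⁷ configuration for Co²⁺.
Electron filling gives t₂g⁶ eg¹.
Orbital CFSE = 6(-0.4) + 1(0.6) = -1.8Δₒ = -1.8 × 293 = -527 kJ/mol.
High-spin d⁷ would be t₂g⁵ eg² with 2 pairs; low-spin has 3, so 1 excess pair costs +1P = +275 kJ/mol.
Overall CFSE = -527 + 275 = -252 kJ/mol.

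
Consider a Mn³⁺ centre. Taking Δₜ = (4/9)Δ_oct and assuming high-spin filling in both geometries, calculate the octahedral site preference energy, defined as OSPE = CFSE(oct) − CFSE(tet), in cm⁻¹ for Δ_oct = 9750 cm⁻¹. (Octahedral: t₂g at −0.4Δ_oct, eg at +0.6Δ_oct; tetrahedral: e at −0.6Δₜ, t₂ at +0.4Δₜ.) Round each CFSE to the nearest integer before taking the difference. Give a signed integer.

-4117

Group 7 minus oxidation state +3 gives a d⁴ configuration for Mn³⁺.
Octahedral (high-spin): t2g^3 e_g^1, CFSE = 3(−0.4) + 1(+0.6) = -0.6Δ_oct = -0.6 × 9750 = -5850 cm⁻¹.
Tetrahedral e^2 t2^2 gives -0.4Δₜ = -0.4 × (4/9) × 9750 = -1733 cm⁻¹.
Subtracting, OSPE = -5850 − (-1733) = -4117 cm⁻¹.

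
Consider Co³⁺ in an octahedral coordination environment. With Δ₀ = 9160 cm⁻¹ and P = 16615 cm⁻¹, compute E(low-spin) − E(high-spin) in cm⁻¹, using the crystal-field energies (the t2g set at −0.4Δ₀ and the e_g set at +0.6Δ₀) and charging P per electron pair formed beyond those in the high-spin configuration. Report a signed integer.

14910

Co sits in group 9; removing 3 electrons leaves Co³⁺ with 9 − 3 = 6 d electrons.
High-spin d⁶ fills as t2g^4 e_g^2 with CFSE 4(−0.4) + 2(+0.6) = -0.4Δ₀ = -3664 cm⁻¹.
Low-spin t2g^6 e_g^0 gives -2.4Δ₀ = -21984 cm⁻¹, but forming 2 extra pairs costs 2P = 33230 cm⁻¹, so E(LS) = -21984 + 33230 = 11246 cm⁻¹.
E(LS) − E(HS) = 11246 − (-3664) = 14910 cm⁻¹.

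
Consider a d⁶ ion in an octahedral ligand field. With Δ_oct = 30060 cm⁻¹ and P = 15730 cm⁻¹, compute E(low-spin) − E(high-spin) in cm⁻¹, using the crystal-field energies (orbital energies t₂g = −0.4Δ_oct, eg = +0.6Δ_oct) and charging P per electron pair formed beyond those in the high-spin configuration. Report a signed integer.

-28660

In the high-spin limit (t₂g⁴ eg²) the orbital term is -0.4Δ_oct = -12024 cm⁻¹, with no excess pairing.
Low-spin: t₂g⁶ eg⁰, orbital CFSE = -2.4Δ_oct = -72144 cm⁻¹; plus 2 excess pairs × P = +31460 cm⁻¹; total -40684 cm⁻¹.
The difference is -40684 − (-12024) = -28660 cm⁻¹, so low-spin lies lower.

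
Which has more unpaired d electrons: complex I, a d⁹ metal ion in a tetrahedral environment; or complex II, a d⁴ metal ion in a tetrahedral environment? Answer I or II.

I: Tetrahedral fields are weak (Δₜ ≈ 4/9 Δₒ), so electrons fill high-spin; e^4 t2^5 → 1 unpaired.
II: Tetrahedral fields are weak (Δₜ ≈ 4/9 Δₒ), so electrons fill high-spin; e² t₂² → 4 unpaired.
So II has more unpaired electrons.

II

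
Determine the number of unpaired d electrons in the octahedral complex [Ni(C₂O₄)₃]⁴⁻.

2

Each C₂O₄²⁻ contributes -2; 3 × (-2) = -6. With overall charge -4, Ni is in the +2 oxidation state.
Ni²⁺: group 10, so d-count = 10 − 2 = 8.
Configuration: t2g^6 e_g^2, giving 2 unpaired electrons.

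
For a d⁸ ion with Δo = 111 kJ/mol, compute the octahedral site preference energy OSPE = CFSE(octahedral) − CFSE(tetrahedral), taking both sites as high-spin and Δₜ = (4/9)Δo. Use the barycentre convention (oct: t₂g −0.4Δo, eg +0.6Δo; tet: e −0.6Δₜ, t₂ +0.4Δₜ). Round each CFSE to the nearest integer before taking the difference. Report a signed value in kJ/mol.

-94

Octahedral (high-spin): t2g^6 e_g^2, CFSE = 6(−0.4) + 2(+0.6) = -1.2Δo = -1.2 × 111 = -133 kJ/mol.
Tetrahedral e^4 t2^4 gives -0.8Δₜ = -0.8 × (4/9) × 111 = -39 kJ/mol.
OSPE = CFSE(oct) − CFSE(tet) = -133 − (-39) = -94 kJ/mol.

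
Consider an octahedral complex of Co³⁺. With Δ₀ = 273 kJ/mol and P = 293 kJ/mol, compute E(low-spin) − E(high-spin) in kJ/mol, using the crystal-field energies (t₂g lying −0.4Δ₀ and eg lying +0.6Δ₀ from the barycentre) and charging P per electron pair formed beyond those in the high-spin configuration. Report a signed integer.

40

Co is in group 9, so Co³⁺ is d⁶ (9 − 3 = 6).
High-spin: t₂g⁴ eg², CFSE = -0.4Δ₀ = -109 kJ/mol.
For low-spin the configuration is t₂g⁶ eg⁰: orbital energy -2.4 × 273 = -655 kJ/mol, and 2 additional pairs relative to high-spin add 586 kJ/mol, giving -69 kJ/mol.
E(LS) − E(HS) = -69 − (-109) = 40 kJ/mol.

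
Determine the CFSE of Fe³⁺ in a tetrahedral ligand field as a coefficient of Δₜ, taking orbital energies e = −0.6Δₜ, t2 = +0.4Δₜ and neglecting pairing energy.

0.0 Δₜ

Fe sits in group 8; removing 3 electrons leaves Fe³⁺ with 8 − 3 = 5 d electrons.
Tetrahedral splitting is small, so the complex is high-spin.
Configuration: e^2 t2^3.
CFSE = 2(-0.6Δₜ) + 3(0.4Δₜ) = -1.2Δₜ + 1.2Δₜ = 0.0Δₜ.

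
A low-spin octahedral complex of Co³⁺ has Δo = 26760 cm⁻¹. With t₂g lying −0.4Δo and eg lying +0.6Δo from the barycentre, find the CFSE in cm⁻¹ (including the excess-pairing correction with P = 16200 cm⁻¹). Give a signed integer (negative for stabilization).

-31824

Co sits in group 9; removing 3 electrons leaves Co³⁺ with 9 − 3 = 6 d electrons.
Configuration: t₂g⁶ eg⁰.
CFSE(orbital) = 6×(-0.4Δo) + 0×(0.6Δo) = -2.4Δo; with Δo = 26760 cm⁻¹ that is -64224 cm⁻¹.
Relative to high-spin t₂g⁴ eg² (1 paired), the low-spin configuration has 2 additional pairs, contributing +2 × 16200 = +32400 cm⁻¹.
Overall CFSE = -64224 + 32400 = -31824 cm⁻¹.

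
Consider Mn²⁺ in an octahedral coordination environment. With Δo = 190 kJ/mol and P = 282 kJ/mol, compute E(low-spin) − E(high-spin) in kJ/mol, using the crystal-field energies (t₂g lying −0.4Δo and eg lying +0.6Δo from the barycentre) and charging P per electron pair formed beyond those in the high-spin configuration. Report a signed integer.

184

Mn sits in group 7; removing 2 electrons leaves Mn²⁺ with 7 − 2 = 5 d electrons.
High-spin: t₂g³ eg², CFSE = 0.0Δo = 0 kJ/mol.
For low-spin the configuration is t₂g⁵ eg⁰: orbital energy -2.0 × 190 = -380 kJ/mol, and 2 additional pairs relative to high-spin add 564 kJ/mol, giving 184 kJ/mol.
The difference is 184 − (0) = 184 kJ/mol, so high-spin lies lower.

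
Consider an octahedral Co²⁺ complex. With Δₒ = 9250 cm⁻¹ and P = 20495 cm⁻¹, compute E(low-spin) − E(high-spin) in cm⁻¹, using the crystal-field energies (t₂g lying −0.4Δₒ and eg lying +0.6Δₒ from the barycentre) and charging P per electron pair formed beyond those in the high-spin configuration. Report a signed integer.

Co is in group 9, so Co²⁺ is d⁷ (9 − 2 = 7).
High-spin: t₂g⁵ eg², CFSE = -0.8Δₒ = -7400 cm⁻¹.
For low-spin the configuration is t₂g⁶ eg¹: orbital energy -1.8 × 9250 = -16650 cm⁻¹, and 1 additional pair relative to high-spin adds 20495 cm⁻¹, giving 3845 cm⁻¹.
E(LS) − E(HS) = 3845 − (-7400) = 11245 cm⁻¹.

11245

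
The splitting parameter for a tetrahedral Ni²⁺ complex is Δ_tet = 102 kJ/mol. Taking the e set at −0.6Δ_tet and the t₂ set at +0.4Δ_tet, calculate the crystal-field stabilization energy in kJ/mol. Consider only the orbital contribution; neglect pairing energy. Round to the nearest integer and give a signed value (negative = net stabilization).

Group 10 minus oxidation state +2 gives a d⁸ configuration for Ni²⁺.
Tetrahedral splitting is small, so the complex is high-spin.
Electron filling gives e⁴ t₂⁴.
Orbital CFSE = 4(-0.6) + 4(0.4) = -0.8Δ_tet = -0.8 × 102 = -82 kJ/mol.

-82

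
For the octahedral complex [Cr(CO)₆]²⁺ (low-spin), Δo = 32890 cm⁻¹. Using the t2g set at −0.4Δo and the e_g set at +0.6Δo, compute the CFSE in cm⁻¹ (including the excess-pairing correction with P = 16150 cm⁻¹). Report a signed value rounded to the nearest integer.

CO is neutral, so the +2 overall charge sits on Cr: oxidation state +2.
Cr sits in group 6; removing 2 electrons leaves Cr²⁺ with 6 − 2 = 4 d electrons.
Configuration: t2g^4 e_g^0.
The orbital stabilization is -1.6Δo = -1.6 × 32890 = -52624 cm⁻¹.
High-spin d⁴ would be t2g^3 e_g^1 with 0 pairs; low-spin has 1, so 1 excess pair costs +1P = +16150 cm⁻¹.
Combining: -52624 + 16150 = -36474 cm⁻¹.

-36474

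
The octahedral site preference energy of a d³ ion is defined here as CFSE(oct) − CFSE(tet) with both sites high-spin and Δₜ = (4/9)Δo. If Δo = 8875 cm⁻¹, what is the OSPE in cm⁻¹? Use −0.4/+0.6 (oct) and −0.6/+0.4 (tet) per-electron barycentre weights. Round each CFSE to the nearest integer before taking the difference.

In an octahedral site d³ (HS) is t₂g³ eg⁰, giving CFSE(oct) = -1.2Δo = -10650 cm⁻¹.
In a tetrahedral site the filling is e² t₂¹: CFSE(tet) = -0.8Δₜ = -0.8 × (4/9)(8875) = -3156 cm⁻¹.
OSPE = CFSE(oct) − CFSE(tet) = -10650 − (-3156) = -7494 cm⁻¹.

-7494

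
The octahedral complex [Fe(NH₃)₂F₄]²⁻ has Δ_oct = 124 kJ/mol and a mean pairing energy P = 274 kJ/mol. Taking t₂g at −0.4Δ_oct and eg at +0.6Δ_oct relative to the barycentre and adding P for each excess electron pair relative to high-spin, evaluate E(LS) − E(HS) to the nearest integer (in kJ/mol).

Ligand charges: 2×(+0) from NH₃ and 4×(-1) from F⁻ sum to -4; with overall charge -2, Fe is +2.
Group 8 minus oxidation state +2 gives a d⁶ configuration for Fe²⁺.
In the high-spin limit (t₂g⁴ eg²) the orbital term is -0.4Δ_oct = -50 kJ/mol, with no excess pairing.
For low-spin the configuration is t₂g⁶ eg⁰: orbital energy -2.4 × 124 = -298 kJ/mol, and 2 additional pairs relative to high-spin add 548 kJ/mol, giving 250 kJ/mol.
Thus E(LS) − E(HS) = 300 kJ/mol.

300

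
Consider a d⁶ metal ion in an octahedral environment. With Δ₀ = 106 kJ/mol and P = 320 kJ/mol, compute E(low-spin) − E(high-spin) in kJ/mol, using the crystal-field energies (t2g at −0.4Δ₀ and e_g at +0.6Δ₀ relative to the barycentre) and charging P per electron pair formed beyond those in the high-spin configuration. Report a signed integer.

428

High-spin d⁶ fills as t2g^4 e_g^2 with CFSE 4(−0.4) + 2(+0.6) = -0.4Δ₀ = -42 kJ/mol.
For low-spin the configuration is t2g^6 e_g^0: orbital energy -2.4 × 106 = -254 kJ/mol, and 2 additional pairs relative to high-spin add 640 kJ/mol, giving 386 kJ/mol.
The difference is 386 − (-42) = 428 kJ/mol, so high-spin lies lower.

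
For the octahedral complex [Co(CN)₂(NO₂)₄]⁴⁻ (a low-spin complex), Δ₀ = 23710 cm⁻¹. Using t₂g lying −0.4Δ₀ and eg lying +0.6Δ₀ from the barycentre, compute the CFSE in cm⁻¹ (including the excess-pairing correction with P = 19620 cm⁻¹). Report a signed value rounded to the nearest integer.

-23058

Ligand charges: 2×(-1) from CN⁻ and 4×(-1) from NO₂⁻ sum to -6; with overall charge -4, Co is +2.
Co is in group 9, so Co²⁺ is d⁷ (9 − 2 = 7).
The d⁷ electrons fill as t₂g⁶ eg¹.
CFSE(orbital) = 6×(-0.4Δ₀) + 1×(0.6Δ₀) = -1.8Δ₀; with Δ₀ = 23710 cm⁻¹ that is -42678 cm⁻¹.
Relative to high-spin t₂g⁵ eg² (2 paired), the low-spin configuration has 1 additional pair, contributing +1 × 19620 = +19620 cm⁻¹.
Overall CFSE = -42678 + 19620 = -23058 cm⁻¹.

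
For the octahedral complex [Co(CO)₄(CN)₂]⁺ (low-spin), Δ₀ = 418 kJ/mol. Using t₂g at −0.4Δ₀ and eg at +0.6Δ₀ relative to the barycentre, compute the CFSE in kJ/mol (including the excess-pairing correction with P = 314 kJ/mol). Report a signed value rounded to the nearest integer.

-375

Ligand charges: 4×(+0) from CO and 2×(-1) from CN⁻ sum to -2; with overall charge +1, Co is +3.
Co is in group 9, so Co³⁺ is d⁶ (9 − 3 = 6).
The d⁶ electrons fill as t₂g⁶ eg⁰.
Orbital CFSE = 6(-0.4) + 0(0.6) = -2.4Δ₀ = -2.4 × 418 = -1003 kJ/mol.
Pairing penalty: 3 pairs vs 1 in the high-spin reference → 2 extra × P = 628 kJ/mol.
Overall CFSE = -1003 + 628 = -375 kJ/mol.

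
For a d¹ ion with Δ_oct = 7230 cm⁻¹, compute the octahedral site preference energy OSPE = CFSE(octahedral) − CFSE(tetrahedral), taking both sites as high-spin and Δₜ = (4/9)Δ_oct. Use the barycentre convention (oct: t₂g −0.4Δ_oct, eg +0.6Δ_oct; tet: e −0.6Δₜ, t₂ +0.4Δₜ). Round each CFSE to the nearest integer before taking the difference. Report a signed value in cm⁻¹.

Octahedral high-spin t₂g¹ eg⁰: CFSE = -0.4 × 7230 = -2892 cm⁻¹.
Tetrahedral e¹ t₂⁰ gives -0.6Δₜ = -0.6 × (4/9) × 7230 = -1928 cm⁻¹.
OSPE = CFSE(oct) − CFSE(tet) = -2892 − (-1928) = -964 cm⁻¹.

-964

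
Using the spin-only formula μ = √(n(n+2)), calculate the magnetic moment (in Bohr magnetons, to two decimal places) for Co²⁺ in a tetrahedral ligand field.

Group 9 minus oxidation state +2 gives a d⁷ configuration for Co²⁺.
Tetrahedral fields are weak (Δₜ ≈ 4/9 Δₒ), so electrons fill high-spin.
Configuration: e⁴ t₂³ → 3 unpaired electrons.
μ(spin-only) = √[3(3+2)] = √15 ≈ 3.87 Bohr magnetons.

3.87 Bohr magnetons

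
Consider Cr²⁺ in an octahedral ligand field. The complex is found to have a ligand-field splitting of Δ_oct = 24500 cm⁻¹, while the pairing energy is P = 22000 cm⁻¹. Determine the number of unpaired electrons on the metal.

Cr²⁺: group 6, so d-count = 6 − 2 = 4.
Here Δ_oct > P (24500 > 22000), so the low-spin state is favoured.
Configuration: t2g^4 e_g^0.
Unpaired electrons: 2.

2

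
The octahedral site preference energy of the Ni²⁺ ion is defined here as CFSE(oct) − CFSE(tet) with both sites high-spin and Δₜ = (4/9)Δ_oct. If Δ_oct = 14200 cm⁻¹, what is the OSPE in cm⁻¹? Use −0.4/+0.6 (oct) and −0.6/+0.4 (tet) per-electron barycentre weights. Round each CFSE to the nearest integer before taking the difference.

Ni²⁺: group 10, so d-count = 10 − 2 = 8.
In an octahedral site d⁸ (HS) is t₂g⁶ eg², giving CFSE(oct) = -1.2Δ_oct = -17040 cm⁻¹.
Tetrahedral: e⁴ t₂⁴, CFSE = 4(−0.6) + 4(+0.4) = -0.8Δₜ = -0.8 × (4/9) × 14200 = -5049 cm⁻¹.
OSPE = CFSE(oct) − CFSE(tet) = -17040 − (-5049) = -11991 cm⁻¹.

-11991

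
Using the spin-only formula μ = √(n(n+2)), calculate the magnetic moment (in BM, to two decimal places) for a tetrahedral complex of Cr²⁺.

Cr is in group 6, so Cr²⁺ is d⁴ (6 − 2 = 4).
With tetrahedral geometry the complex is necessarily high-spin.
Configuration: e² t₂² → 4 unpaired electrons.
μ(spin-only) = √[4(4+2)] = √24 ≈ 4.90 BM.

4.90 BM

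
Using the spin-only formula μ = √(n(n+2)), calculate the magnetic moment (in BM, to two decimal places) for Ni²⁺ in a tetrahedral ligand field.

2.83 BM

Group 10 minus oxidation state +2 gives a d⁸ configuration for Ni²⁺.
Tetrahedral splitting is small, so the complex is high-spin.
Configuration: e^4 t2^4 → 2 unpaired electrons.
μ(spin-only) = √[2(2+2)] = √8 ≈ 2.83 BM.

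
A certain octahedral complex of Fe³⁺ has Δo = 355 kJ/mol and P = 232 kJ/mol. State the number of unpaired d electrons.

1

Group 8 minus oxidation state +3 gives a d⁵ configuration for Fe³⁺.
Δo > P, so pairing is preferred: the ground state is low-spin.
That gives t2g^5 e_g^0.
Unpaired electrons: 1.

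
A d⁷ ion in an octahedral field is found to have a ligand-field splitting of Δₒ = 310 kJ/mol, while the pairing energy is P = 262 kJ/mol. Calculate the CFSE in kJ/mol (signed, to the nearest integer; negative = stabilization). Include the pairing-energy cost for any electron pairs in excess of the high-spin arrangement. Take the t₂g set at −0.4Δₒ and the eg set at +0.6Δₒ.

-296

Since Δₒ = 310 kJ/mol > P = 262 kJ/mol, the complex adopts the low-spin configuration.
That gives t₂g⁶ eg¹.
Orbital CFSE = -1.8Δₒ = -1.8 × 310 = -558 kJ/mol.
Excess pairs vs high-spin: 3 − 2 = 1; pairing cost = +262 kJ/mol.
Net CFSE = -558 + 262 = -296 kJ/mol.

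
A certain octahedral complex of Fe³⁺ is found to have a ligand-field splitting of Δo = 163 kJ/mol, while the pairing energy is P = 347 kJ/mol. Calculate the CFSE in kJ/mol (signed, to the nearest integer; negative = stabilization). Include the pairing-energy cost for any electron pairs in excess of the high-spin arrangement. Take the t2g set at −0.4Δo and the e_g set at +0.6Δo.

0

Group 8 minus oxidation state +3 gives a d⁵ configuration for Fe³⁺.
Since Δo = 163 kJ/mol < P = 347 kJ/mol, the complex adopts the high-spin configuration.
Filling d⁵ accordingly: t2g^3 e_g^2.
Orbital CFSE = 0.0Δo = 0.0 × 163 = 0 kJ/mol.
High-spin has no excess pairs, so no pairing correction applies.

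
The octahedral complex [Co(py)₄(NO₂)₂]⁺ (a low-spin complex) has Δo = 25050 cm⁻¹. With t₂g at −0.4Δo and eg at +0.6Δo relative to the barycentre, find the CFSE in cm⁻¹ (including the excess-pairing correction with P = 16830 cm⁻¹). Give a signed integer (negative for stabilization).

-26460

Ligand charges: 4×(+0) from py and 2×(-1) from NO₂⁻ sum to -2; with overall charge +1, Co is +3.
Group 9 minus oxidation state +3 gives a d⁶ configuration for Co³⁺.
Configuration: t₂g⁶ eg⁰.
The orbital stabilization is -2.4Δo = -2.4 × 25050 = -60120 cm⁻¹.
Relative to high-spin t₂g⁴ eg² (1 paired), the low-spin configuration has 2 additional pairs, contributing +2 × 16830 = +33660 cm⁻¹.
Combining: -60120 + 33660 = -26460 cm⁻¹.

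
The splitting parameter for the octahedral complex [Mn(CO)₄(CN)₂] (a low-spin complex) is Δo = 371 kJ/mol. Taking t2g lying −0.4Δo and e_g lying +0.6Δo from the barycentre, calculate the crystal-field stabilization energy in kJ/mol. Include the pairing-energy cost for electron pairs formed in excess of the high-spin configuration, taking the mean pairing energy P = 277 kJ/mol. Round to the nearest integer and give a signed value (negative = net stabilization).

Ligand charges: 4×(+0) from CO and 2×(-1) from CN⁻ sum to -2; with overall charge +0, Mn is +2.
Mn is in group 7, so Mn²⁺ is d⁵ (7 − 2 = 5).
The d⁵ electrons fill as t2g^5 e_g^0.
CFSE(orbital) = 5×(-0.4Δo) + 0×(0.6Δo) = -2.0Δo; with Δo = 371 kJ/mol that is -742 kJ/mol.
Relative to high-spin t2g^3 e_g^2 (0 paired), the low-spin configuration has 2 additional pairs, contributing +2 × 277 = +554 kJ/mol.
Overall CFSE = -742 + 554 = -188 kJ/mol.

-188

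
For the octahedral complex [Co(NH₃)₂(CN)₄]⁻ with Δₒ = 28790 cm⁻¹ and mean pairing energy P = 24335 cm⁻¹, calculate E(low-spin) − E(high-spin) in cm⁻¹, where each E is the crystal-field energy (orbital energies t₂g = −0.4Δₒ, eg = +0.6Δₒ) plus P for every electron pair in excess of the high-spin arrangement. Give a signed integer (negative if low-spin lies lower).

-8910

Ligand charges: 2×(+0) from NH₃ and 4×(-1) from CN⁻ sum to -4; with overall charge -1, Co is +3.
Co sits in group 9; removing 3 electrons leaves Co³⁺ with 9 − 3 = 6 d electrons.
In the high-spin limit (t₂g⁴ eg²) the orbital term is -0.4Δₒ = -11516 cm⁻¹, with no excess pairing.
Low-spin t₂g⁶ eg⁰ gives -2.4Δₒ = -69096 cm⁻¹, but forming 2 extra pairs costs 2P = 48670 cm⁻¹, so E(LS) = -69096 + 48670 = -20426 cm⁻¹.
Thus E(LS) − E(HS) = -8910 cm⁻¹.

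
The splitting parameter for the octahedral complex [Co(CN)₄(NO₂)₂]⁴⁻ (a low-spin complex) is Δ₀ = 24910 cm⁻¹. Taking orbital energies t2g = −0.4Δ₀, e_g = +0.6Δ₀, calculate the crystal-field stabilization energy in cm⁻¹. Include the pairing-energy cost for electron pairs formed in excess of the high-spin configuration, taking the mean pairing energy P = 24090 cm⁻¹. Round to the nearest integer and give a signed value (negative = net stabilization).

-20748

Ligand charges: 4×(-1) from CN⁻ and 2×(-1) from NO₂⁻ sum to -6; with overall charge -4, Co is +2.
Co sits in group 9; removing 2 electrons leaves Co²⁺ with 9 − 2 = 7 d electrons.
Configuration: t2g^6 e_g^1.
Orbital CFSE = 6(-0.4) + 1(0.6) = -1.8Δ₀ = -1.8 × 24910 = -44838 cm⁻¹.
High-spin d⁷ would be t2g^5 e_g^2 with 2 pairs; low-spin has 3, so 1 excess pair costs +1P = +24090 cm⁻¹.
Overall CFSE = -44838 + 24090 = -20748 cm⁻¹.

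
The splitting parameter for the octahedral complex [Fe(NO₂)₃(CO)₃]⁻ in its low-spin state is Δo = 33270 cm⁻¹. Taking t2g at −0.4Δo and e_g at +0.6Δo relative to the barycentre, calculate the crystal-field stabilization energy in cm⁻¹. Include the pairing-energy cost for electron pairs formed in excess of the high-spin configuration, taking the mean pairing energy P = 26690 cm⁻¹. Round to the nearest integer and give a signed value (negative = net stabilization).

-26468

Ligand charges: 3×(-1) from NO₂⁻ and 3×(+0) from CO sum to -3; with overall charge -1, Fe is +2.
Fe is in group 8, so Fe²⁺ is d⁶ (8 − 2 = 6).
Configuration: t2g^6 e_g^0.
CFSE(orbital) = 6×(-0.4Δo) + 0×(0.6Δo) = -2.4Δo; with Δo = 33270 cm⁻¹ that is -79848 cm⁻¹.
Pairing penalty: 3 pairs vs 1 in the high-spin reference → 2 extra × P = 53380 cm⁻¹.
Net CFSE = -79848 + 53380 = -26468 cm⁻¹.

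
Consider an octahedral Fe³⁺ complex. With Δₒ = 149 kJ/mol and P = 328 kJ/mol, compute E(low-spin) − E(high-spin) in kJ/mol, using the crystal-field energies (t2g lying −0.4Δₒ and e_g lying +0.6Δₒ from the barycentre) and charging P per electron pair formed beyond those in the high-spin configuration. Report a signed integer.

358

Group 8 minus oxidation state +3 gives a d⁵ configuration for Fe³⁺.
High-spin d⁵ fills as t2g^3 e_g^2 with CFSE 3(−0.4) + 2(+0.6) = 0.0Δₒ = 0 kJ/mol.
For low-spin the configuration is t2g^5 e_g^0: orbital energy -2.0 × 149 = -298 kJ/mol, and 2 additional pairs relative to high-spin add 656 kJ/mol, giving 358 kJ/mol.
The difference is 358 − (0) = 358 kJ/mol, so high-spin lies lower.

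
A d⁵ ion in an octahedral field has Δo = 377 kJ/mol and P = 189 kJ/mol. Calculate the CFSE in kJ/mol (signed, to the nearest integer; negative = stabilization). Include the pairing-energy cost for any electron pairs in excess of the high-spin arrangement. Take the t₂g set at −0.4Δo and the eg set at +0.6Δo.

-376

Here Δo > P (377 > 189), so the low-spin state is favoured.
Configuration: t₂g⁵ eg⁰.
Orbital CFSE = -2.0Δo = -2.0 × 377 = -754 kJ/mol.
Excess pairs vs high-spin: 2 − 0 = 2; pairing cost = +378 kJ/mol.
Net CFSE = -754 + 378 = -376 kJ/mol.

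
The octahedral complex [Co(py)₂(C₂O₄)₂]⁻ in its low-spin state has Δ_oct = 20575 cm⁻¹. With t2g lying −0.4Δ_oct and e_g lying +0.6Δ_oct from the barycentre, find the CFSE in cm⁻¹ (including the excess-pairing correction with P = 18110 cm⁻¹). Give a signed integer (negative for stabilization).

Ligand charges: 2×(+0) from py and 2×(-2) from C₂O₄²⁻ sum to -4; with overall charge -1, Co is +3.
Co³⁺: group 9, so d-count = 9 − 3 = 6.
The d⁶ electrons fill as t2g^6 e_g^0.
Orbital CFSE = 6(-0.4) + 0(0.6) = -2.4Δ_oct = -2.4 × 20575 = -49380 cm⁻¹.
Pairing penalty: 3 pairs vs 1 in the high-spin reference → 2 extra × P = 36220 cm⁻¹.
Net CFSE = -49380 + 36220 = -13160 cm⁻¹.

-13160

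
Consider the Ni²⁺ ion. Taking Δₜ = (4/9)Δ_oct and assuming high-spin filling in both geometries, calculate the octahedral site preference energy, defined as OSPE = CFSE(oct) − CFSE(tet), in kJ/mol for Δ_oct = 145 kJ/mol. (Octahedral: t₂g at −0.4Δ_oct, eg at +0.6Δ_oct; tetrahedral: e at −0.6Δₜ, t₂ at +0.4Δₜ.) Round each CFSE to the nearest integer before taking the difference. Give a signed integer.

-122

Ni sits in group 10; removing 2 electrons leaves Ni²⁺ with 10 − 2 = 8 d electrons.
In an octahedral site d⁸ (HS) is t₂g⁶ eg², giving CFSE(oct) = -1.2Δ_oct = -174 kJ/mol.
In a tetrahedral site the filling is e⁴ t₂⁴: CFSE(tet) = -0.8Δₜ = -0.8 × (4/9)(145) = -52 kJ/mol.
Subtracting, OSPE = -174 − (-52) = -122 kJ/mol.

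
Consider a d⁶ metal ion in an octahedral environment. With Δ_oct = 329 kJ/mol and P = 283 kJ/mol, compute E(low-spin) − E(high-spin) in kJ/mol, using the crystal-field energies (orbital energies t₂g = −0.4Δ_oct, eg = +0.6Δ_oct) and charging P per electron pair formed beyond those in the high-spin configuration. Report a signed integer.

-92

High-spin: t₂g⁴ eg², CFSE = -0.4Δ_oct = -132 kJ/mol.
Low-spin t₂g⁶ eg⁰ gives -2.4Δ_oct = -790 kJ/mol, but forming 2 extra pairs costs 2P = 566 kJ/mol, so E(LS) = -790 + 566 = -224 kJ/mol.
The difference is -224 − (-132) = -92 kJ/mol, so low-spin lies lower.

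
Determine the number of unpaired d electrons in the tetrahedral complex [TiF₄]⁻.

1

Each F⁻ contributes -1; 4 × (-1) = -4. With overall charge -1, Ti is in the +3 oxidation state.
Ti³⁺: group 4, so d-count = 4 − 3 = 1.
With tetrahedral geometry the complex is necessarily high-spin.
Configuration: e^1 t2^0, giving 1 unpaired electron.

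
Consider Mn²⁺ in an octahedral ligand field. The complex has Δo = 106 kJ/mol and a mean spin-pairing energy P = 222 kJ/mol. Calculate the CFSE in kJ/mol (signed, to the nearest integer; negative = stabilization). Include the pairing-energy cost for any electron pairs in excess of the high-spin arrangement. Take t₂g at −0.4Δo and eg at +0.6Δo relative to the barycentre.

0

Mn²⁺: group 7, so d-count = 7 − 2 = 5.
Here Δo < P (106 < 222), so the high-spin state is favoured.
Configuration: t₂g³ eg².
Orbital CFSE = 0.0Δo = 0.0 × 106 = 0 kJ/mol.
High-spin has no excess pairs, so no pairing correction applies.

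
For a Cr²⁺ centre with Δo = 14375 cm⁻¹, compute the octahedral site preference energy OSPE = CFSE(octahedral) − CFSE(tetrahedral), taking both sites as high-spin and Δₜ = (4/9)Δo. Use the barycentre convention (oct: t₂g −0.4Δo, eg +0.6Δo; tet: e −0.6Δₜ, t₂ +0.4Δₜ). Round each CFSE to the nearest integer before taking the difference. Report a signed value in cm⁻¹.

-6069

Cr sits in group 6; removing 2 electrons leaves Cr²⁺ with 6 − 2 = 4 d electrons.
Octahedral (high-spin): t₂g³ eg¹, CFSE = 3(−0.4) + 1(+0.6) = -0.6Δo = -0.6 × 14375 = -8625 cm⁻¹.
Tetrahedral e² t₂² gives -0.4Δₜ = -0.4 × (4/9) × 14375 = -2556 cm⁻¹.
OSPE = -8625 − (-2556) = -6069 cm⁻¹.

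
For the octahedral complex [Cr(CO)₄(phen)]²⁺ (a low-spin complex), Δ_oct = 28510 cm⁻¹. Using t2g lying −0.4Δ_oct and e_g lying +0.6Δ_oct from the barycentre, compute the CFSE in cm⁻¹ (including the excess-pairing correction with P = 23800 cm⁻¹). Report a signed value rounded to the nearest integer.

-21816

Ligand charges: 4×(+0) from CO and 1×(+0) from phen sum to +0; with overall charge +2, Cr is +2.
Group 6 minus oxidation state +2 gives a d⁴ configuration for Cr²⁺.
Configuration: t2g^4 e_g^0.
Orbital CFSE = 4(-0.4) + 0(0.6) = -1.6Δ_oct = -1.6 × 28510 = -45616 cm⁻¹.
High-spin d⁴ would be t2g^3 e_g^1 with 0 pairs; low-spin has 1, so 1 excess pair costs +1P = +23800 cm⁻¹.
Combining: -45616 + 23800 = -21816 cm⁻¹.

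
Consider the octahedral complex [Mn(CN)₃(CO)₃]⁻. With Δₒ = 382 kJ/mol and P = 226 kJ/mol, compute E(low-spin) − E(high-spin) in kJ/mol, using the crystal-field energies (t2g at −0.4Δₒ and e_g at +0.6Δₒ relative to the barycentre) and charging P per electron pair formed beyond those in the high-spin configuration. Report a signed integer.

-312

Ligand charges: 3×(-1) from CN⁻ and 3×(+0) from CO sum to -3; with overall charge -1, Mn is +2.
Mn²⁺: group 7, so d-count = 7 − 2 = 5.
High-spin d⁵ fills as t2g^3 e_g^2 with CFSE 3(−0.4) + 2(+0.6) = 0.0Δₒ = 0 kJ/mol.
For low-spin the configuration is t2g^5 e_g^0: orbital energy -2.0 × 382 = -764 kJ/mol, and 2 additional pairs relative to high-spin add 452 kJ/mol, giving -312 kJ/mol.
Thus E(LS) − E(HS) = -312 kJ/mol.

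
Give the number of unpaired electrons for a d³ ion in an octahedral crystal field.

For octahedral d³ the high- and low-spin configurations coincide.
Configuration: t₂g³ eg⁰, giving 3 unpaired electrons.

3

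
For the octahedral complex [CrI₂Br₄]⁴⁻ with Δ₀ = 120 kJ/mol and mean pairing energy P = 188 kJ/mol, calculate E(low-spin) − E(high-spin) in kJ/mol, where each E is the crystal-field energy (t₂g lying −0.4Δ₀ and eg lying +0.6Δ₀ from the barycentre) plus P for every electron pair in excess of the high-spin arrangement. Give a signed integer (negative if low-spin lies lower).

Ligand charges: 2×(-1) from I⁻ and 4×(-1) from Br⁻ sum to -6; with overall charge -4, Cr is +2.
Cr²⁺: group 6, so d-count = 6 − 2 = 4.
High-spin d⁴ fills as t₂g³ eg¹ with CFSE 3(−0.4) + 1(+0.6) = -0.6Δ₀ = -72 kJ/mol.
For low-spin the configuration is t₂g⁴ eg⁰: orbital energy -1.6 × 120 = -192 kJ/mol, and 1 additional pair relative to high-spin adds 188 kJ/mol, giving -4 kJ/mol.
Thus E(LS) − E(HS) = 68 kJ/mol.

68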